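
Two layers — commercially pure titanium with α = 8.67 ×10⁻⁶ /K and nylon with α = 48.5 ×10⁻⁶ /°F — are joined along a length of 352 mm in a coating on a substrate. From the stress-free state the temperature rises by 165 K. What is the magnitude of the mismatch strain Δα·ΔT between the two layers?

nylon: α = 48.5×10⁻⁶/°F × 9/5 = 87.3×10⁻⁶/K.
Δα = |8.67 − 87.3|×10⁻⁶/K = 78.6×10⁻⁶/K.
Mismatch strain = Δα·ΔT = 78.6×10⁻⁶ × 165.0 = 0.0130.

0.0130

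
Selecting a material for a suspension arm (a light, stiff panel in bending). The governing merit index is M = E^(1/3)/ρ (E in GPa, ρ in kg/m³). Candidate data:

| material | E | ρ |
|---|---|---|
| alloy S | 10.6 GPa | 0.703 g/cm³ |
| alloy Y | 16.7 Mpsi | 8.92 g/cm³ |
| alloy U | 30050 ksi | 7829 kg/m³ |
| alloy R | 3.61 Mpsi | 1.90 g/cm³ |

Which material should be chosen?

alloy S

After converting to SI:
  alloy S: E = 10.60 GPa, ρ = 703.0 kg/m³
  alloy Y: E = 115.1 GPa, ρ = 8920 kg/m³
  alloy U: E = 207.2 GPa, ρ = 7829 kg/m³
  alloy R: E = 24.89 GPa, ρ = 1900 kg/m³
  alloy S: M = 3.12×10⁻³
  alloy R: M = 1.54×10⁻³
  alloy U: M = 0.756×10⁻³
  alloy Y: M = 0.545×10⁻³
Highest index: alloy S.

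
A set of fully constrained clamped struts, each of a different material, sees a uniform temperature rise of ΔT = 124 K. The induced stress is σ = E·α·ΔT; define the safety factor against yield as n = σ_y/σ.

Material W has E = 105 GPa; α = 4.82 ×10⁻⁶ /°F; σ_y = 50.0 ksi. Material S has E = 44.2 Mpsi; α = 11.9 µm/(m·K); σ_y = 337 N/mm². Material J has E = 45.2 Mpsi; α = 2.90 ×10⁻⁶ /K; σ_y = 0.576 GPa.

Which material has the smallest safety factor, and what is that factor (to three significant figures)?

Per material, after unit conversion:
  material W: E = 105.0, α = 8.68, σ_y = 344.7 → σ = 113 MPa, n = 3.05
  material S: E = 304.7, α = 11.9, σ_y = 337.0 → σ = 450 MPa, n = 0.749
  material J: E = 311.6, α = 2.90, σ_y = 576.0 → σ = 112 MPa, n = 5.14
Smallest n: material S with n = 0.749.

material S, n = 0.749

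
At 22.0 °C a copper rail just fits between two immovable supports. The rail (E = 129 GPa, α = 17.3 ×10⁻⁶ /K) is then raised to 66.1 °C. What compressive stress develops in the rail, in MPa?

ΔT = 44.10 K. Constrained thermal stress σ = E·α·ΔT = 129.0×10³ MPa × 17.3×10⁻⁶ × 44.10 = 98.4 MPa (compressive).

98.4 MPa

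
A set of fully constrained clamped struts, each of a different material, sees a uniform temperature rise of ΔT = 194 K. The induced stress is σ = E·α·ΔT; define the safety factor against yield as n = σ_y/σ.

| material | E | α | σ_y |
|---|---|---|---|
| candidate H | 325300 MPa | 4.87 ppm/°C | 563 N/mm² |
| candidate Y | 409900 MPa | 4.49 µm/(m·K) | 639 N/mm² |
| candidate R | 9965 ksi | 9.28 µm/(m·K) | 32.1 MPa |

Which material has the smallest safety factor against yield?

Converting E to GPa, α to ×10⁻⁶/K, σ_y to MPa, then σ and n for each:
  candidate H: E = 325.3, α = 4.87, σ_y = 563.0 → σ = 307 MPa, n = 1.83
  candidate Y: E = 409.9, α = 4.49, σ_y = 639.0 → σ = 357 MPa, n = 1.79
  candidate R: E = 68.71, α = 9.28, σ_y = 32.10 → σ = 124 MPa, n = 0.260
Candidate R has the lowest safety factor, n = 0.260.

candidate R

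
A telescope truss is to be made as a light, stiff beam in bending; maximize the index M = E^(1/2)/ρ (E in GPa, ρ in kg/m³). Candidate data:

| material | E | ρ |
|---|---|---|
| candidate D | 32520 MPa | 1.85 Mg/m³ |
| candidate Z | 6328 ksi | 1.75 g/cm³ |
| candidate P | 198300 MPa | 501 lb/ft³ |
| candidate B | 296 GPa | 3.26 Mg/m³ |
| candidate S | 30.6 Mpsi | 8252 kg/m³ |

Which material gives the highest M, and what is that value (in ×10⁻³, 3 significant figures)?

After converting to SI:
  candidate D: E = 32.52 GPa, ρ = 1850 kg/m³
  candidate Z: E = 43.63 GPa, ρ = 1750 kg/m³
  candidate P: E = 198.3 GPa, ρ = 8025 kg/m³
  candidate B: E = 296.0 GPa, ρ = 3260 kg/m³
  candidate S: E = 211.0 GPa, ρ = 8252 kg/m³
  candidate B: M = 5.28×10⁻³
  candidate Z: M = 3.77×10⁻³
  candidate D: M = 3.08×10⁻³
  candidate S: M = 1.76×10⁻³
  candidate P: M = 1.75×10⁻³
Candidate B ranks first.

candidate B, M = 5.28×10⁻³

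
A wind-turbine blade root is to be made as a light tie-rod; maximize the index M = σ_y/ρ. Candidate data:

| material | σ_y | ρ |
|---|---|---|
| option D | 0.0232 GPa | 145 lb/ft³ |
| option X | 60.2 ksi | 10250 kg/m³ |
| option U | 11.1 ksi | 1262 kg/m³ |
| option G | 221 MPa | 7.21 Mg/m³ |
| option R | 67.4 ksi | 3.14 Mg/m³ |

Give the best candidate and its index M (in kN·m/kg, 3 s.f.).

option R, M = 148 kN·m/kg

Convert each candidate to consistent units, then evaluate M:
  option D: σ_y = 23.20 MPa, ρ = 2323 kg/m³
  option X: σ_y = 415.1 MPa, ρ = 10250 kg/m³
  option U: σ_y = 76.53 MPa, ρ = 1262 kg/m³
  option G: σ_y = 221.0 MPa, ρ = 7210 kg/m³
  option R: σ_y = 464.7 MPa, ρ = 3140 kg/m³
  option R: M = 148 kN·m/kg
  option U: M = 60.6 kN·m/kg
  option X: M = 40.5 kN·m/kg
  option G: M = 30.7 kN·m/kg
  option D: M = 9.99 kN·m/kg
Highest index: option R.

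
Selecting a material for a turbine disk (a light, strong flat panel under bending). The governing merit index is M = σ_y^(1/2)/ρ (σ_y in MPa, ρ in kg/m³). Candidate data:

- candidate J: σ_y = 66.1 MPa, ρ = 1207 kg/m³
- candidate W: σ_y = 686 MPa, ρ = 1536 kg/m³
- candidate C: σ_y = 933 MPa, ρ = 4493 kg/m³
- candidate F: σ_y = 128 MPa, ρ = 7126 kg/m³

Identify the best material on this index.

Computing M directly (units already consistent):
  candidate W: M = 17.1×10⁻³
  candidate C: M = 6.80×10⁻³
  candidate J: M = 6.74×10⁻³
  candidate F: M = 1.59×10⁻³
The maximum is for candidate W.

candidate W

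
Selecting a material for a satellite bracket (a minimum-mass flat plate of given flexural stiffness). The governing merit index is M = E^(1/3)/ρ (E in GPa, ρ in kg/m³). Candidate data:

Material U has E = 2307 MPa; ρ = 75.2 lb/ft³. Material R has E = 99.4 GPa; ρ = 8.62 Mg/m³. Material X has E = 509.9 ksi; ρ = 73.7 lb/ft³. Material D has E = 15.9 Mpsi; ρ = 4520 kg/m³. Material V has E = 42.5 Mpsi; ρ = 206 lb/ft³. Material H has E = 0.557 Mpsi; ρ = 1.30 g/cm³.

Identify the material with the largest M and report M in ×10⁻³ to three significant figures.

Normalizing units and computing the index:
  material U: E = 2.307 GPa, ρ = 1205 kg/m³
  material R: E = 99.40 GPa, ρ = 8620 kg/m³
  material X: E = 3.516 GPa, ρ = 1181 kg/m³
  material D: E = 109.6 GPa, ρ = 4520 kg/m³
  material V: E = 293.0 GPa, ρ = 3300 kg/m³
  material H: E = 3.840 GPa, ρ = 1300 kg/m³
  material V: M = 2.01×10⁻³
  material X: M = 1.29×10⁻³
  material H: M = 1.20×10⁻³
  material U: M = 1.10×10⁻³
  material D: M = 1.06×10⁻³
  material R: M = 0.537×10⁻³
Material V ranks first.

material V, M = 2.01×10⁻³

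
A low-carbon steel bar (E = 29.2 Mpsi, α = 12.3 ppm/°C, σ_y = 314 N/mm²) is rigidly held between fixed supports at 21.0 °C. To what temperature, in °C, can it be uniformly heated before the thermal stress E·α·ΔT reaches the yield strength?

E = 29.2 Mpsi = 201.3 GPa.
σ_y = 314 N/mm² = 314.0 MPa.
E·α·ΔT = 314.0 MPa ⇒ ΔT = 314.0 / (201.3×10³ × 12.3×10⁻⁶) = 126.8 K.
T = 21.0 + 126.8 = 147.8 °C.

148 °C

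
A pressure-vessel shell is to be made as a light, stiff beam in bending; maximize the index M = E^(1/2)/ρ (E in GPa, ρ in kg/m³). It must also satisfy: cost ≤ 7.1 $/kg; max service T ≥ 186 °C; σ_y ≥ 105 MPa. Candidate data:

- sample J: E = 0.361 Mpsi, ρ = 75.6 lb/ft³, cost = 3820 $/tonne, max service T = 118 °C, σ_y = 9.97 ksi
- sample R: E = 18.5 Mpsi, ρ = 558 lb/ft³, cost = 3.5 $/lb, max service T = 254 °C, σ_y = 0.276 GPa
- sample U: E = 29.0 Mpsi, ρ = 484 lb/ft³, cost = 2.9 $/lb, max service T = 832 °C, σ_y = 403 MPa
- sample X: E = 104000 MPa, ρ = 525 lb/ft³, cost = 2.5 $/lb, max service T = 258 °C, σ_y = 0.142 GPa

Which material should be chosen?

Screen on constraints: cost ≤ 7.1 $/kg; max service T ≥ 186 °C; σ_y ≥ 105 MPa. Survivors: sample U, sample X.
Convert each candidate to consistent units, then evaluate M:
  sample U: E = 199.9 GPa, ρ = 7753 kg/m³
  sample X: E = 104.0 GPa, ρ = 8410 kg/m³
  sample U: M = 1.82×10⁻³
  sample X: M = 1.21×10⁻³
Highest index: sample U.

sample U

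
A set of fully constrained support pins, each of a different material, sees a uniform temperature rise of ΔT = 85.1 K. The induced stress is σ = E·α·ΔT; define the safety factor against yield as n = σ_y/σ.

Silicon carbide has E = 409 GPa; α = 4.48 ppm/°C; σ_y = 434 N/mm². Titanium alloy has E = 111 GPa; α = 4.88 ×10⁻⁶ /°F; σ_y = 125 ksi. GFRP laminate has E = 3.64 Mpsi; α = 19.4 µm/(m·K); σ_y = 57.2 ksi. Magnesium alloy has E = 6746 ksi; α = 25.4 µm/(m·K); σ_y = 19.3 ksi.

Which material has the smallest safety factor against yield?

With everything in SI (GPa, ×10⁻⁶/K, MPa):
  silicon carbide: E = 409.0, α = 4.48, σ_y = 434.0 → σ = 156 MPa, n = 2.78
  titanium alloy: E = 111.0, α = 8.78, σ_y = 861.8 → σ = 83.0 MPa, n = 10.4
  GFRP laminate: E = 25.10, α = 19.4, σ_y = 394.4 → σ = 41.4 MPa, n = 9.52
  magnesium alloy: E = 46.51, α = 25.4, σ_y = 133.1 → σ = 101 MPa, n = 1.32
Magnesium alloy has the lowest safety factor, n = 1.32.

magnesium alloy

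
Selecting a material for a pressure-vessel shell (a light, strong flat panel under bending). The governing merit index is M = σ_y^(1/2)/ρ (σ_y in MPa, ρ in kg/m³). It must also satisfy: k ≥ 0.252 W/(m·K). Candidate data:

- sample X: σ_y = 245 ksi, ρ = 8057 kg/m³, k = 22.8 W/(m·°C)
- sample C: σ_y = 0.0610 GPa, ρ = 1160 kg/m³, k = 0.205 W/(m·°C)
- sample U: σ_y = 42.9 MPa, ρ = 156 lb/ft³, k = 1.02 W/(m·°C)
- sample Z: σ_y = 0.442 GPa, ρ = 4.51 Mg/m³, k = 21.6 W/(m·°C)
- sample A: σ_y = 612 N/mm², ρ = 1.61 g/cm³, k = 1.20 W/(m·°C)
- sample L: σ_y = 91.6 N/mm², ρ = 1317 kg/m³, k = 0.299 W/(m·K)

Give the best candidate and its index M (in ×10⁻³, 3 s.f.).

sample A, M = 15.4×10⁻³

Screen on constraints: k ≥ 0.252 W/(m·K). Survivors: sample X, sample U, sample Z, sample A, sample L.
Putting every candidate on a common basis:
  sample X: σ_y = 1689 MPa, ρ = 8057 kg/m³
  sample U: σ_y = 42.90 MPa, ρ = 2499 kg/m³
  sample Z: σ_y = 442.0 MPa, ρ = 4510 kg/m³
  sample A: σ_y = 612.0 MPa, ρ = 1610 kg/m³
  sample L: σ_y = 91.60 MPa, ρ = 1317 kg/m³
  sample A: M = 15.4×10⁻³
  sample L: M = 7.27×10⁻³
  sample X: M = 5.10×10⁻³
  sample Z: M = 4.66×10⁻³
  sample U: M = 2.62×10⁻³
Sample A has the largest M.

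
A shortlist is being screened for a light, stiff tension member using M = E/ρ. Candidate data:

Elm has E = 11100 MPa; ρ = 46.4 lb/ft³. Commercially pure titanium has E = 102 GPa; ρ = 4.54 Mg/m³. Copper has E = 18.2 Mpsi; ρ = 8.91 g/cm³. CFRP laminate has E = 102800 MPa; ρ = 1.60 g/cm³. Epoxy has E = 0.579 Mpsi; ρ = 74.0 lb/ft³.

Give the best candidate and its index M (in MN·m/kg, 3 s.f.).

CFRP laminate, M = 64.2 MN·m/kg

Putting every candidate on a common basis:
  elm: E = 11.10 GPa, ρ = 743.3 kg/m³
  commercially pure titanium: E = 102.0 GPa, ρ = 4540 kg/m³
  copper: E = 125.5 GPa, ρ = 8910 kg/m³
  CFRP laminate: E = 102.8 GPa, ρ = 1600 kg/m³
  epoxy: E = 3.992 GPa, ρ = 1185 kg/m³
  CFRP laminate: M = 64.2 MN·m/kg
  commercially pure titanium: M = 22.5 MN·m/kg
  elm: M = 14.9 MN·m/kg
  copper: M = 14.1 MN·m/kg
  epoxy: M = 3.37 MN·m/kg
The maximum is for CFRP laminate.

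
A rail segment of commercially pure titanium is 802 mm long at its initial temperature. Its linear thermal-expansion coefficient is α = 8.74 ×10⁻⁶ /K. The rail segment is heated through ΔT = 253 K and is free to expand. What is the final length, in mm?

ΔL = α·L₀·ΔT = 8.74×10⁻⁶ × 802 mm × 253.0 K = 1.77 mm.
L = L₀ + ΔL = 802 + 1.77 = 803.77 mm.

803.77 mm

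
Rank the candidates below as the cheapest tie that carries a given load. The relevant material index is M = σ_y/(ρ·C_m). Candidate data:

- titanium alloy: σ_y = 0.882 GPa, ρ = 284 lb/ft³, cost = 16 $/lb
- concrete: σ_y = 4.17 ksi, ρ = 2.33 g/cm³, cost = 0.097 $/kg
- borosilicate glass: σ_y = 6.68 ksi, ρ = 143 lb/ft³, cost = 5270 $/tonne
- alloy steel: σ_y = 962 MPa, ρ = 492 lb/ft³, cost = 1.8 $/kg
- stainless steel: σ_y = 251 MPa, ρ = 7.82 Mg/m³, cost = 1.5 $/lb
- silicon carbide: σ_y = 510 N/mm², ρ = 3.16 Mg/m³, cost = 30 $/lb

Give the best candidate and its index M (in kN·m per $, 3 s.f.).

concrete, M = 127 kN·m per $

Normalizing units and computing the index:
  titanium alloy: σ_y = 882.0 MPa, ρ = 4549 kg/m³, cost = 35.27 $/kg
  concrete: σ_y = 28.75 MPa, ρ = 2330 kg/m³, cost = 0.09700 $/kg
  borosilicate glass: σ_y = 46.06 MPa, ρ = 2291 kg/m³, cost = 5.270 $/kg
  alloy steel: σ_y = 962.0 MPa, ρ = 7881 kg/m³, cost = 1.800 $/kg
  stainless steel: σ_y = 251.0 MPa, ρ = 7820 kg/m³, cost = 3.307 $/kg
  silicon carbide: σ_y = 510.0 MPa, ρ = 3160 kg/m³, cost = 66.14 $/kg
  concrete: M = 127 kN·m per $
  alloy steel: M = 67.8 kN·m per $
  stainless steel: M = 9.71 kN·m per $
  titanium alloy: M = 5.50 kN·m per $
  borosilicate glass: M = 3.82 kN·m per $
  silicon carbide: M = 2.44 kN·m per $
Concrete has the largest M.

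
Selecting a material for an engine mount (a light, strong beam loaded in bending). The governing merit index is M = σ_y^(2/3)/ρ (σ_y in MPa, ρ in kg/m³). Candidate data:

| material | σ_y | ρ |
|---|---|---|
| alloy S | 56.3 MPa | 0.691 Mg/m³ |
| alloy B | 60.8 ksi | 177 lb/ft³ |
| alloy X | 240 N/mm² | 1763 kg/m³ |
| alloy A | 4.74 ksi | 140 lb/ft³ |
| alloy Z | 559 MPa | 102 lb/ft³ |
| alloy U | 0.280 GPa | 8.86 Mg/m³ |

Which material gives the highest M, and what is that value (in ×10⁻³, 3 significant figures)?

Convert each candidate to consistent units, then evaluate M:
  alloy S: σ_y = 56.30 MPa, ρ = 691.0 kg/m³
  alloy B: σ_y = 419.2 MPa, ρ = 2835 kg/m³
  alloy X: σ_y = 240.0 MPa, ρ = 1763 kg/m³
  alloy A: σ_y = 32.68 MPa, ρ = 2243 kg/m³
  alloy Z: σ_y = 559.0 MPa, ρ = 1634 kg/m³
  alloy U: σ_y = 280.0 MPa, ρ = 8860 kg/m³
  alloy Z: M = 41.5×10⁻³
  alloy X: M = 21.9×10⁻³
  alloy S: M = 21.3×10⁻³
  alloy B: M = 19.8×10⁻³
  alloy U: M = 4.83×10⁻³
  alloy A: M = 4.56×10⁻³
The maximum is for alloy Z.

alloy Z, M = 41.5×10⁻³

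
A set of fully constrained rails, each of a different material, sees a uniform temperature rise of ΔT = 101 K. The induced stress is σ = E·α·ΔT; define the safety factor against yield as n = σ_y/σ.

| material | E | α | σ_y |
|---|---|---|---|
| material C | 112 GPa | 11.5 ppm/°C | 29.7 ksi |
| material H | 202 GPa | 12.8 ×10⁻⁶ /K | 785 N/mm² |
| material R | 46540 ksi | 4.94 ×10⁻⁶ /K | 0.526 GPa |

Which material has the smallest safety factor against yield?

Per material, after unit conversion:
  material C: E = 112.0, α = 11.5, σ_y = 204.8 → σ = 130 MPa, n = 1.57
  material H: E = 202.0, α = 12.8, σ_y = 785.0 → σ = 261 MPa, n = 3.01
  material R: E = 320.9, α = 4.94, σ_y = 526.0 → σ = 160 MPa, n = 3.29
Smallest n: material C with n = 1.57.

material C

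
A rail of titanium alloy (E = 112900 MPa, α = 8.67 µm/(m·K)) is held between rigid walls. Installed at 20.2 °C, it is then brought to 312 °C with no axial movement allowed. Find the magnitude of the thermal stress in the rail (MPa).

286 MPa

E = 112900 MPa = 112.9 GPa.
ΔT = 291.8 K. Constrained thermal stress σ = E·α·ΔT = 112.9×10³ MPa × 8.67×10⁻⁶ × 291.8 = 286 MPa (compressive).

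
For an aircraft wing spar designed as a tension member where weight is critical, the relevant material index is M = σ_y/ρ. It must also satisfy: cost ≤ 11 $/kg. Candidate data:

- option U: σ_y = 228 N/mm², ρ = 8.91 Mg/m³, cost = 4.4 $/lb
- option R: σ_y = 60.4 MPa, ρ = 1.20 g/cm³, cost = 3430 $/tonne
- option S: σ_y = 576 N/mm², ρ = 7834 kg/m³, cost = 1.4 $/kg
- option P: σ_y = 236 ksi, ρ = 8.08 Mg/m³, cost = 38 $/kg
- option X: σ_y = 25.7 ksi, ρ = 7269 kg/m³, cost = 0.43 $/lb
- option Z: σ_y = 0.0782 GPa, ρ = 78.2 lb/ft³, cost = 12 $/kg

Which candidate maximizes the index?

Screen on constraints: cost ≤ 11 $/kg. Survivors: option U, option R, option S, option X.
Normalizing units and computing the index:
  option U: σ_y = 228.0 MPa, ρ = 8910 kg/m³
  option R: σ_y = 60.40 MPa, ρ = 1200 kg/m³
  option S: σ_y = 576.0 MPa, ρ = 7834 kg/m³
  option X: σ_y = 177.2 MPa, ρ = 7269 kg/m³
  option S: M = 73.5 kN·m/kg
  option R: M = 50.3 kN·m/kg
  option U: M = 25.6 kN·m/kg
  option X: M = 24.4 kN·m/kg
The maximum is for option S.

option S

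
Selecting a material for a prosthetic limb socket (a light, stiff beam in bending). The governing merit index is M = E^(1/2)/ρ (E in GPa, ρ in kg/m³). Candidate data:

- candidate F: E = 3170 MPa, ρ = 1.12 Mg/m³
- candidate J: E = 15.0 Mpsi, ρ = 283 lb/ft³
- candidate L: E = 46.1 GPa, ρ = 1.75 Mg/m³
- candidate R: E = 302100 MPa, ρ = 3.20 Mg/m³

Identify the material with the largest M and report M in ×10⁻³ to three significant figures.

candidate R, M = 5.43×10⁻³

In SI units:
  candidate F: E = 3.170 GPa, ρ = 1120 kg/m³
  candidate J: E = 103.4 GPa, ρ = 4533 kg/m³
  candidate L: E = 46.10 GPa, ρ = 1750 kg/m³
  candidate R: E = 302.1 GPa, ρ = 3200 kg/m³
  candidate R: M = 5.43×10⁻³
  candidate L: M = 3.88×10⁻³
  candidate J: M = 2.24×10⁻³
  candidate F: M = 1.59×10⁻³
Highest index: candidate R.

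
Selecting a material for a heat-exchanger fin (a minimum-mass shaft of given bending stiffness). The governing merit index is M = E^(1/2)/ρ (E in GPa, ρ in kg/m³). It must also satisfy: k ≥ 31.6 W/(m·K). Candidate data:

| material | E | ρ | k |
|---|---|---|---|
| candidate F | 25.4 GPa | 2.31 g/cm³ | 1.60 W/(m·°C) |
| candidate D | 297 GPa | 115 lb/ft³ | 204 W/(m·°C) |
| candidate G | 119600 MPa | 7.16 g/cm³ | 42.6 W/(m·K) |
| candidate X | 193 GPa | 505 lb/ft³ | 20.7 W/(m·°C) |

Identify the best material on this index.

candidate D

Screen on constraints: k ≥ 31.6 W/(m·K). Survivors: candidate D, candidate G.
After converting to SI:
  candidate D: E = 297.0 GPa, ρ = 1842 kg/m³
  candidate G: E = 119.6 GPa, ρ = 7160 kg/m³
  candidate D: M = 9.36×10⁻³
  candidate G: M = 1.53×10⁻³
The maximum is for candidate D.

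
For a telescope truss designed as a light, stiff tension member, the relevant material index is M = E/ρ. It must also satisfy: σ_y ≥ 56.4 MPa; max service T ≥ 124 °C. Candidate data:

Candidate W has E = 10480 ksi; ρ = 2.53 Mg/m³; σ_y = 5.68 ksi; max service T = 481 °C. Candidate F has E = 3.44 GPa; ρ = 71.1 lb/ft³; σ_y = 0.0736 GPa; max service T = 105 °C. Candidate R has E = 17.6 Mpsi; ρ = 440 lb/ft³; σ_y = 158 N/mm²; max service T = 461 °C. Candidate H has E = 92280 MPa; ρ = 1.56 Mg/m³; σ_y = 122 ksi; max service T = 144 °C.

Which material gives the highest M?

Screen on constraints: σ_y ≥ 56.4 MPa; max service T ≥ 124 °C. Survivors: candidate R, candidate H.
In SI units:
  candidate R: E = 121.3 GPa, ρ = 7048 kg/m³
  candidate H: E = 92.28 GPa, ρ = 1560 kg/m³
  candidate H: M = 59.2 MN·m/kg
  candidate R: M = 17.2 MN·m/kg
Highest index: candidate H.

candidate H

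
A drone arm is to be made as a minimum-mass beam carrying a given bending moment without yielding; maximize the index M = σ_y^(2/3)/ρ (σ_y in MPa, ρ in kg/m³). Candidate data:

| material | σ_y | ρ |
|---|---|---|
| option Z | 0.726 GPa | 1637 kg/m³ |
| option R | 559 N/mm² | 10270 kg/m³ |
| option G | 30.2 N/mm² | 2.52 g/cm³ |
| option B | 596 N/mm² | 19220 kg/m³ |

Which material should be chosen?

Convert each candidate to consistent units, then evaluate M:
  option Z: σ_y = 726.0 MPa, ρ = 1637 kg/m³
  option R: σ_y = 559.0 MPa, ρ = 10270 kg/m³
  option G: σ_y = 30.20 MPa, ρ = 2520 kg/m³
  option B: σ_y = 596.0 MPa, ρ = 19220 kg/m³
  option Z: M = 49.3×10⁻³
  option R: M = 6.61×10⁻³
  option G: M = 3.85×10⁻³
  option B: M = 3.68×10⁻³
The maximum is for option Z.

option Z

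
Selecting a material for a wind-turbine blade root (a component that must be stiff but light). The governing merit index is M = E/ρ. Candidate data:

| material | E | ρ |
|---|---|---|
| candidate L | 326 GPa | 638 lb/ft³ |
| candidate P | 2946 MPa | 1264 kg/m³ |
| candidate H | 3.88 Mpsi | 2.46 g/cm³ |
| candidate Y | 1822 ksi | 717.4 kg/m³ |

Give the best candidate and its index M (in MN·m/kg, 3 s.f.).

candidate L, M = 31.9 MN·m/kg

Putting every candidate on a common basis:
  candidate L: E = 326.0 GPa, ρ = 10220 kg/m³
  candidate P: E = 2.946 GPa, ρ = 1264 kg/m³
  candidate H: E = 26.75 GPa, ρ = 2460 kg/m³
  candidate Y: E = 12.56 GPa, ρ = 717.4 kg/m³
  candidate L: M = 31.9 MN·m/kg
  candidate Y: M = 17.5 MN·m/kg
  candidate H: M = 10.9 MN·m/kg
  candidate P: M = 2.33 MN·m/kg
Highest index: candidate L.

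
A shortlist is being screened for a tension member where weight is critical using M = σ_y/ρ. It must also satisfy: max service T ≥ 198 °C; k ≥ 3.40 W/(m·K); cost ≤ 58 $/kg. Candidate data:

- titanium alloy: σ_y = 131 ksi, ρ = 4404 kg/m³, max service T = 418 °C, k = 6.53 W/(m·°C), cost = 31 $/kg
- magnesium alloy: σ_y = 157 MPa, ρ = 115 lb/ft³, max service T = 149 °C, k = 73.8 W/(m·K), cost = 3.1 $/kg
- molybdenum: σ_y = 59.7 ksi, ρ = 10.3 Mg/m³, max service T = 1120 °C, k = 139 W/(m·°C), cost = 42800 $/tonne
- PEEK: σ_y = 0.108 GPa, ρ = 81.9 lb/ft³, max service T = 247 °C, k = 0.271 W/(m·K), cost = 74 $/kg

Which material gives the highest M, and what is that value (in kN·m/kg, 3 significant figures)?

Screen on constraints: max service T ≥ 198 °C; k ≥ 3.40 W/(m·K); cost ≤ 58 $/kg. Survivors: titanium alloy, molybdenum.
In SI units:
  titanium alloy: σ_y = 903.2 MPa, ρ = 4404 kg/m³
  molybdenum: σ_y = 411.6 MPa, ρ = 10300 kg/m³
  titanium alloy: M = 205 kN·m/kg
  molybdenum: M = 40.0 kN·m/kg
Titanium alloy ranks first.

titanium alloy, M = 205 kN·m/kg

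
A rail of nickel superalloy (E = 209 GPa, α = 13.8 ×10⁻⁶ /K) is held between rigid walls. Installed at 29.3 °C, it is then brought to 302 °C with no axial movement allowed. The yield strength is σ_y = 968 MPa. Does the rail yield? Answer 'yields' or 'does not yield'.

does not yield

ΔT = 272.7 K. Constrained thermal stress σ = E·α·ΔT = 209.0×10³ MPa × 13.8×10⁻⁶ × 272.7 = 787 MPa (compressive).
Compare to σ_y = 968 MPa: σ < σ_y, so it does not yield.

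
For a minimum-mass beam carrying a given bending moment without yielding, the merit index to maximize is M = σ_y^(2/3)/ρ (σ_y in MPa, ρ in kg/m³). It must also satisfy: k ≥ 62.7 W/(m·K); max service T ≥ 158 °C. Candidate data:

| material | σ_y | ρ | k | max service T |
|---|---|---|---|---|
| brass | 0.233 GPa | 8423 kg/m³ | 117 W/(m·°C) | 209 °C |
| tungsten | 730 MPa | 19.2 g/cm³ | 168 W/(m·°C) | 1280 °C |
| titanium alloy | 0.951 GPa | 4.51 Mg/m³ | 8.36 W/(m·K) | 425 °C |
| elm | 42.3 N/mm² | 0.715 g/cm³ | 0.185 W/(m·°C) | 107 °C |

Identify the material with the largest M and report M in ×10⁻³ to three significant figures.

brass, M = 4.50×10⁻³

Screen on constraints: k ≥ 62.7 W/(m·K); max service T ≥ 158 °C. Survivors: brass, tungsten.
After converting to SI:
  brass: σ_y = 233.0 MPa, ρ = 8423 kg/m³
  tungsten: σ_y = 730.0 MPa, ρ = 19200 kg/m³
  brass: M = 4.50×10⁻³
  tungsten: M = 4.22×10⁻³
Brass ranks first.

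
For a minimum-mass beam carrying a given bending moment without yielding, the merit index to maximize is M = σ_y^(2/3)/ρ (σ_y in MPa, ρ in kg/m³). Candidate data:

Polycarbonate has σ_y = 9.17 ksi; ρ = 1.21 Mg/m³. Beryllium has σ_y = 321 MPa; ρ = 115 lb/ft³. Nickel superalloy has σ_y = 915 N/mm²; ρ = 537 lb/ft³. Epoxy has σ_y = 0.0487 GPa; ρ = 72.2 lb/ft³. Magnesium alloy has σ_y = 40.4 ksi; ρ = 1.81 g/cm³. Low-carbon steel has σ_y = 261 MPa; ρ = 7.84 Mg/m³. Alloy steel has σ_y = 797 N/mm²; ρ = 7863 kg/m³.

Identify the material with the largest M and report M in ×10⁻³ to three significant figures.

Normalizing units and computing the index:
  polycarbonate: σ_y = 63.22 MPa, ρ = 1210 kg/m³
  beryllium: σ_y = 321.0 MPa, ρ = 1842 kg/m³
  nickel superalloy: σ_y = 915.0 MPa, ρ = 8602 kg/m³
  epoxy: σ_y = 48.70 MPa, ρ = 1157 kg/m³
  magnesium alloy: σ_y = 278.5 MPa, ρ = 1810 kg/m³
  low-carbon steel: σ_y = 261.0 MPa, ρ = 7840 kg/m³
  alloy steel: σ_y = 797.0 MPa, ρ = 7863 kg/m³
  beryllium: M = 25.4×10⁻³
  magnesium alloy: M = 23.6×10⁻³
  polycarbonate: M = 13.1×10⁻³
  epoxy: M = 11.5×10⁻³
  nickel superalloy: M = 11.0×10⁻³
  alloy steel: M = 10.9×10⁻³
  low-carbon steel: M = 5.21×10⁻³
Highest index: beryllium.

beryllium, M = 25.4×10⁻³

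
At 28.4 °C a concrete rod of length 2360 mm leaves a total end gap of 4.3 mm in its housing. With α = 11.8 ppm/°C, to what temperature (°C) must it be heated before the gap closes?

183 °C

α·L₀·ΔT = 4.3 mm ⇒ ΔT = 4.3 / (11.8×10⁻⁶ × 2360.0) = 154.4 K.
T = 28.4 + 154.4 = 182.8 °C.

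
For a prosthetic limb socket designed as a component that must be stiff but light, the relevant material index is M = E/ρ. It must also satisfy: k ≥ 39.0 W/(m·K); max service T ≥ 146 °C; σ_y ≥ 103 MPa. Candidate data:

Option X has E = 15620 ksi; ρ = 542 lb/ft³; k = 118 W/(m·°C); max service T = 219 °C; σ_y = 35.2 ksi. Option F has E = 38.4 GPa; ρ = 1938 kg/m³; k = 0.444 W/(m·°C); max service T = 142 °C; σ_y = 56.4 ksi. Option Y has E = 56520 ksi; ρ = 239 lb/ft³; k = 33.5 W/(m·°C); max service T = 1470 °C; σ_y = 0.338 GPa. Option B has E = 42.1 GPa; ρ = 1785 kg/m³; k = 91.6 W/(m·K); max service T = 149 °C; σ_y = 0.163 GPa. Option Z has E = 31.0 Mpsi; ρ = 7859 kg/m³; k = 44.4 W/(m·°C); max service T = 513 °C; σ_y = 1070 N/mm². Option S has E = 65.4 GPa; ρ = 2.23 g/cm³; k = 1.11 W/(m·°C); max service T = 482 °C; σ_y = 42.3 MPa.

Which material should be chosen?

option Z

Screen on constraints: k ≥ 39.0 W/(m·K); max service T ≥ 146 °C; σ_y ≥ 103 MPa. Survivors: option X, option B, option Z.
After converting to SI:
  option X: E = 107.7 GPa, ρ = 8682 kg/m³
  option B: E = 42.10 GPa, ρ = 1785 kg/m³
  option Z: E = 213.7 GPa, ρ = 7859 kg/m³
  option Z: M = 27.2 MN·m/kg
  option B: M = 23.6 MN·m/kg
  option X: M = 12.4 MN·m/kg
The maximum is for option Z.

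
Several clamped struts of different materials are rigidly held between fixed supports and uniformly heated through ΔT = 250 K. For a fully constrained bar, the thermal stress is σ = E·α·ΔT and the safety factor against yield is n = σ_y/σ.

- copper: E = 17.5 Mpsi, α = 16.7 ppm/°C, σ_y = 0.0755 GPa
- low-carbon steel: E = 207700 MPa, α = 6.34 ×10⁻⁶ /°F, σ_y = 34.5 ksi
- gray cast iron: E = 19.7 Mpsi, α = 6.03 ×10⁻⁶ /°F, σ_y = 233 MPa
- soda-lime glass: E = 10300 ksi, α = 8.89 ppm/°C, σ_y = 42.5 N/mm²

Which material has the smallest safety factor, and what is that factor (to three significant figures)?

copper, n = 0.150

In consistent units (E in GPa, α in ×10⁻⁶/K, σ_y in MPa):
  copper: E = 120.7, α = 16.7, σ_y = 75.50 → σ = 504 MPa, n = 0.150
  low-carbon steel: E = 207.7, α = 11.4, σ_y = 237.9 → σ = 593 MPa, n = 0.401
  gray cast iron: E = 135.8, α = 10.9, σ_y = 233.0 → σ = 369 MPa, n = 0.632
  soda-lime glass: E = 71.02, α = 8.89, σ_y = 42.50 → σ = 158 MPa, n = 0.269
Smallest n: copper with n = 0.150.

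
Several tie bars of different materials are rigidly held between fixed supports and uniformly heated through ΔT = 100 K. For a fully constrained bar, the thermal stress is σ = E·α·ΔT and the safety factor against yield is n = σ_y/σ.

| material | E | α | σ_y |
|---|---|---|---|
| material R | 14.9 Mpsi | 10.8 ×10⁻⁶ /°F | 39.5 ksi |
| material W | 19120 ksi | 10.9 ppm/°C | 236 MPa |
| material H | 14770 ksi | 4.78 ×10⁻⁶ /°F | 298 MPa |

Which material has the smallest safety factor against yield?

Per material, after unit conversion:
  material R: E = 102.7, α = 19.4, σ_y = 272.3 → σ = 200 MPa, n = 1.36
  material W: E = 131.8, α = 10.9, σ_y = 236.0 → σ = 144 MPa, n = 1.64
  material H: E = 101.8, α = 8.60, σ_y = 298.0 → σ = 87.6 MPa, n = 3.40
Material R has the lowest safety factor, n = 1.36.

material R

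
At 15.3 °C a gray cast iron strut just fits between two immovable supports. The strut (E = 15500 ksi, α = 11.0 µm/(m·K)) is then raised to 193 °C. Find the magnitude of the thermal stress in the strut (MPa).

209 MPa

E = 15500 ksi = 106.9 GPa.
ΔT = 177.7 K. Constrained thermal stress σ = E·α·ΔT = 106.9×10³ MPa × 11.0×10⁻⁶ × 177.7 = 209 MPa (compressive).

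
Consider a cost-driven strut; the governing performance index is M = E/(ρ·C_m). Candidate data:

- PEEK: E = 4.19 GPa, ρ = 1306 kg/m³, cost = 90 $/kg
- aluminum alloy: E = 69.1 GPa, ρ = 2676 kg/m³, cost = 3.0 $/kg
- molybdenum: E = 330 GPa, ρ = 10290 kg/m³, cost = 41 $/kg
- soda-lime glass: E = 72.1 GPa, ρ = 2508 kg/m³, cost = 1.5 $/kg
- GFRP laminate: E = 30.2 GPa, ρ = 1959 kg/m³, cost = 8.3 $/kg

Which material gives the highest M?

soda-lime glass

Computing M directly (units already consistent):
  soda-lime glass: M = 19.2 MN·m per $
  aluminum alloy: M = 8.61 MN·m per $
  GFRP laminate: M = 1.86 MN·m per $
  molybdenum: M = 0.782 MN·m per $
  PEEK: M = 0.0356 MN·m per $
The maximum is for soda-lime glass.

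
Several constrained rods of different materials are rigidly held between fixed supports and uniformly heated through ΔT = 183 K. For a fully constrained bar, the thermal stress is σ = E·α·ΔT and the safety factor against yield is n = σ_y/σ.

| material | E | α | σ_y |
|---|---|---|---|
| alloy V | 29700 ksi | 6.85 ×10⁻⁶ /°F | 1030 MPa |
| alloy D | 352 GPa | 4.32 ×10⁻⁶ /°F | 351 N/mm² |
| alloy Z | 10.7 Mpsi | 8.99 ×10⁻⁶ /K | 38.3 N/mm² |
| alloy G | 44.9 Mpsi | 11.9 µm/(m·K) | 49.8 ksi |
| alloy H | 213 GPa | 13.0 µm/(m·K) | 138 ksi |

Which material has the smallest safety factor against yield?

Converting E to GPa, α to ×10⁻⁶/K, σ_y to MPa, then σ and n for each:
  alloy V: E = 204.8, α = 12.3, σ_y = 1030 → σ = 462 MPa, n = 2.23
  alloy D: E = 352.0, α = 7.78, σ_y = 351.0 → σ = 501 MPa, n = 0.701
  alloy Z: E = 73.77, α = 8.99, σ_y = 38.30 → σ = 121 MPa, n = 0.316
  alloy G: E = 309.6, α = 11.9, σ_y = 343.4 → σ = 674 MPa, n = 0.509
  alloy H: E = 213.0, α = 13.0, σ_y = 951.5 → σ = 507 MPa, n = 1.88
The minimum is alloy Z at n = 0.316.

alloy Z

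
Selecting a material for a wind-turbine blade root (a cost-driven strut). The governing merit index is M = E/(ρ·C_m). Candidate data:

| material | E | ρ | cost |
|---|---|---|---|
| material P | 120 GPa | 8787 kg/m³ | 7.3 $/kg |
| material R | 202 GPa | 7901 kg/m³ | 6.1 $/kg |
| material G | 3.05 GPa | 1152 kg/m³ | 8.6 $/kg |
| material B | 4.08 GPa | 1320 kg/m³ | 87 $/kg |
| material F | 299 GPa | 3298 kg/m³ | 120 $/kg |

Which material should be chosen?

Evaluate M for each candidate:
  material R: M = 4.19 MN·m per $
  material P: M = 1.87 MN·m per $
  material F: M = 0.756 MN·m per $
  material G: M = 0.308 MN·m per $
  material B: M = 0.0355 MN·m per $
Material R ranks first.

material R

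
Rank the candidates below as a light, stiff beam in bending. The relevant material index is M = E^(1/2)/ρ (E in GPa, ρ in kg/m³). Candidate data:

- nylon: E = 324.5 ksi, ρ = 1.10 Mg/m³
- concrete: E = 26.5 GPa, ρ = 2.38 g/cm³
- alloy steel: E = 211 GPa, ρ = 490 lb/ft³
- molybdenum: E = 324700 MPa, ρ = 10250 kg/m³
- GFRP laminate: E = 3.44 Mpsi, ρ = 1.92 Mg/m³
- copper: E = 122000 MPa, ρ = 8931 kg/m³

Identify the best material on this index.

GFRP laminate

Normalizing units and computing the index:
  nylon: E = 2.237 GPa, ρ = 1100 kg/m³
  concrete: E = 26.50 GPa, ρ = 2380 kg/m³
  alloy steel: E = 211.0 GPa, ρ = 7849 kg/m³
  molybdenum: E = 324.7 GPa, ρ = 10250 kg/m³
  GFRP laminate: E = 23.72 GPa, ρ = 1920 kg/m³
  copper: E = 122.0 GPa, ρ = 8931 kg/m³
  GFRP laminate: M = 2.54×10⁻³
  concrete: M = 2.16×10⁻³
  alloy steel: M = 1.85×10⁻³
  molybdenum: M = 1.76×10⁻³
  nylon: M = 1.36×10⁻³
  copper: M = 1.24×10⁻³
The maximum is for GFRP laminate.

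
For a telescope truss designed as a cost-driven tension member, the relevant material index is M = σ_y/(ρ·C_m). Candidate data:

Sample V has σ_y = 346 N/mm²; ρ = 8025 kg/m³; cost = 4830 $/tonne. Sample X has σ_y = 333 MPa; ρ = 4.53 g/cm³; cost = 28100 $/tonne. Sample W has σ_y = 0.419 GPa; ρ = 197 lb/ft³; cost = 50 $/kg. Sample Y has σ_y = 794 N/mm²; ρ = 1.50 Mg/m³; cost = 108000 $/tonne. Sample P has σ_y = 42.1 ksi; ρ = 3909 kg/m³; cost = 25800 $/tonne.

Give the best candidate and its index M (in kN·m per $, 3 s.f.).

After converting to SI:
  sample V: σ_y = 346.0 MPa, ρ = 8025 kg/m³, cost = 4.830 $/kg
  sample X: σ_y = 333.0 MPa, ρ = 4530 kg/m³, cost = 28.10 $/kg
  sample W: σ_y = 419.0 MPa, ρ = 3156 kg/m³, cost = 50.00 $/kg
  sample Y: σ_y = 794.0 MPa, ρ = 1500 kg/m³, cost = 108.0 $/kg
  sample P: σ_y = 290.3 MPa, ρ = 3909 kg/m³, cost = 25.80 $/kg
  sample V: M = 8.93 kN·m per $
  sample Y: M = 4.90 kN·m per $
  sample P: M = 2.88 kN·m per $
  sample W: M = 2.66 kN·m per $
  sample X: M = 2.62 kN·m per $
Sample V has the largest M.

sample V, M = 8.93 kN·m per $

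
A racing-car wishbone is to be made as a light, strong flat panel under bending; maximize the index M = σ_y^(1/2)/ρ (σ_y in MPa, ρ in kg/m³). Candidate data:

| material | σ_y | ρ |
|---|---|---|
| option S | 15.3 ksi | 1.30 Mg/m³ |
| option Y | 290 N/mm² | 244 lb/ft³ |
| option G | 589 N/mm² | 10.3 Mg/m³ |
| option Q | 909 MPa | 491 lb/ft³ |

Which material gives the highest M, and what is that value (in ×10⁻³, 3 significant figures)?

After converting to SI:
  option S: σ_y = 105.5 MPa, ρ = 1300 kg/m³
  option Y: σ_y = 290.0 MPa, ρ = 3909 kg/m³
  option G: σ_y = 589.0 MPa, ρ = 10300 kg/m³
  option Q: σ_y = 909.0 MPa, ρ = 7865 kg/m³
  option S: M = 7.90×10⁻³
  option Y: M = 4.36×10⁻³
  option Q: M = 3.83×10⁻³
  option G: M = 2.36×10⁻³
The maximum is for option S.

option S, M = 7.90×10⁻³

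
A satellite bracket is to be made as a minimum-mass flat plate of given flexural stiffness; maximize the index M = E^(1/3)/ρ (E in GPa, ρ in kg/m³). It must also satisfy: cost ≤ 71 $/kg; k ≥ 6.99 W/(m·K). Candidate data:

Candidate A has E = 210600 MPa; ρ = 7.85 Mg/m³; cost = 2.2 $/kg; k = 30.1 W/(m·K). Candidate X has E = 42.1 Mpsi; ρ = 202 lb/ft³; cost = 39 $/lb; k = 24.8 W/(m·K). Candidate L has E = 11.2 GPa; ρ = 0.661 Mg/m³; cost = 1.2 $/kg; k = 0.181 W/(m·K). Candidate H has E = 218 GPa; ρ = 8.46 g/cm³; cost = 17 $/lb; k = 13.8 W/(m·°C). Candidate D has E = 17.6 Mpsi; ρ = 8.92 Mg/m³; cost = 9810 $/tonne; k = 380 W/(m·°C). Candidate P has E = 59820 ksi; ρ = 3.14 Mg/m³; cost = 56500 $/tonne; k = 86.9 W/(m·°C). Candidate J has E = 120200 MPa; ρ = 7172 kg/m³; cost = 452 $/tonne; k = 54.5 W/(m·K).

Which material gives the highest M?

candidate P

Screen on constraints: cost ≤ 71 $/kg; k ≥ 6.99 W/(m·K). Survivors: candidate A, candidate H, candidate D, candidate P, candidate J.
Normalizing units and computing the index:
  candidate A: E = 210.6 GPa, ρ = 7850 kg/m³
  candidate H: E = 218.0 GPa, ρ = 8460 kg/m³
  candidate D: E = 121.3 GPa, ρ = 8920 kg/m³
  candidate P: E = 412.4 GPa, ρ = 3140 kg/m³
  candidate J: E = 120.2 GPa, ρ = 7172 kg/m³
  candidate P: M = 2.37×10⁻³
  candidate A: M = 0.758×10⁻³
  candidate H: M = 0.711×10⁻³
  candidate J: M = 0.688×10⁻³
  candidate D: M = 0.555×10⁻³
Highest index: candidate P.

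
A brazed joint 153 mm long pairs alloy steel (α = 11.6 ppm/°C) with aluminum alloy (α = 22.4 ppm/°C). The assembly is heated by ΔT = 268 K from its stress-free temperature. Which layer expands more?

α(alloy steel) = 11.6×10⁻⁶/K vs α(aluminum alloy) = 22.4×10⁻⁶/K.
Higher α expands more for the same ΔT: aluminum alloy.

aluminum alloy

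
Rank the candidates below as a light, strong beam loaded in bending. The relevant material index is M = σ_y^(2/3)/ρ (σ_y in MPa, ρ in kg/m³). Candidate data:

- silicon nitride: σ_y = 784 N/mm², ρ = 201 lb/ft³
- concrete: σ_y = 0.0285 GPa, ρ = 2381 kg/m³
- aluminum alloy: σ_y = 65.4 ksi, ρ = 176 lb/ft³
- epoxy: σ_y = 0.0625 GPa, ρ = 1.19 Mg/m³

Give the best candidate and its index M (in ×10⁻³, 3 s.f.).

silicon nitride, M = 26.4×10⁻³

Putting every candidate on a common basis:
  silicon nitride: σ_y = 784.0 MPa, ρ = 3220 kg/m³
  concrete: σ_y = 28.50 MPa, ρ = 2381 kg/m³
  aluminum alloy: σ_y = 450.9 MPa, ρ = 2819 kg/m³
  epoxy: σ_y = 62.50 MPa, ρ = 1190 kg/m³
  silicon nitride: M = 26.4×10⁻³
  aluminum alloy: M = 20.9×10⁻³
  epoxy: M = 13.2×10⁻³
  concrete: M = 3.92×10⁻³
Silicon nitride has the largest M.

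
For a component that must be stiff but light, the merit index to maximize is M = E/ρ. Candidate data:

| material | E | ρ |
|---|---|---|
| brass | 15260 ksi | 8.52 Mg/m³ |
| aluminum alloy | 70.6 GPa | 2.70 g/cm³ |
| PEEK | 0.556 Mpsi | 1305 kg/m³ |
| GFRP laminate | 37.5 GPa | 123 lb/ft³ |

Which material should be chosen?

In SI units:
  brass: E = 105.2 GPa, ρ = 8520 kg/m³
  aluminum alloy: E = 70.60 GPa, ρ = 2700 kg/m³
  PEEK: E = 3.833 GPa, ρ = 1305 kg/m³
  GFRP laminate: E = 37.50 GPa, ρ = 1970 kg/m³
  aluminum alloy: M = 26.1 MN·m/kg
  GFRP laminate: M = 19.0 MN·m/kg
  brass: M = 12.3 MN·m/kg
  PEEK: M = 2.94 MN·m/kg
Highest index: aluminum alloy.

aluminum alloy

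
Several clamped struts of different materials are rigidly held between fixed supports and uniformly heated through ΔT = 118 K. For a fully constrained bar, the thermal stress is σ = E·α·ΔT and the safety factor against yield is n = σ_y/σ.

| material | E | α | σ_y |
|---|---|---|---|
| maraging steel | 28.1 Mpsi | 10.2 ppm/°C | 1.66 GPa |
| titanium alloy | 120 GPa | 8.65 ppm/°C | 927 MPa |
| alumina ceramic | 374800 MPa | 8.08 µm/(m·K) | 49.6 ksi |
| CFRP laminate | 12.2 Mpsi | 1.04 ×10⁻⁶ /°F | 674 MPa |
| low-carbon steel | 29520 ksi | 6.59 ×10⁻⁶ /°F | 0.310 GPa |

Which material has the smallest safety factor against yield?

alumina ceramic

Per material, after unit conversion:
  maraging steel: E = 193.7, α = 10.2, σ_y = 1660 → σ = 233 MPa, n = 7.12
  titanium alloy: E = 120.0, α = 8.65, σ_y = 927.0 → σ = 122 MPa, n = 7.57
  alumina ceramic: E = 374.8, α = 8.08, σ_y = 342.0 → σ = 357 MPa, n = 0.957
  CFRP laminate: E = 84.12, α = 1.87, σ_y = 674.0 → σ = 18.6 MPa, n = 36.3
  low-carbon steel: E = 203.5, α = 11.9, σ_y = 310.0 → σ = 285 MPa, n = 1.09
The minimum is alumina ceramic at n = 0.957.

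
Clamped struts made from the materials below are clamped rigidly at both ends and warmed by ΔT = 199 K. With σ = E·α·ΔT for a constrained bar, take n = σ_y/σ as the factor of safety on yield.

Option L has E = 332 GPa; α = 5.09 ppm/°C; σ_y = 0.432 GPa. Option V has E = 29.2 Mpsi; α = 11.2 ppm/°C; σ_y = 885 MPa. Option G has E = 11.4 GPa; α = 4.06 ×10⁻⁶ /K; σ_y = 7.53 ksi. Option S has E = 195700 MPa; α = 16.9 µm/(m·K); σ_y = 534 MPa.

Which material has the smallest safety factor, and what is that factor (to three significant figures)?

option S, n = 0.811

Converting E to GPa, α to ×10⁻⁶/K, σ_y to MPa, then σ and n for each:
  option L: E = 332.0, α = 5.09, σ_y = 432.0 → σ = 336 MPa, n = 1.28
  option V: E = 201.3, α = 11.2, σ_y = 885.0 → σ = 449 MPa, n = 1.97
  option G: E = 11.40, α = 4.06, σ_y = 51.92 → σ = 9.21 MPa, n = 5.64
  option S: E = 195.7, α = 16.9, σ_y = 534.0 → σ = 658 MPa, n = 0.811
Option S has the lowest safety factor, n = 0.811.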